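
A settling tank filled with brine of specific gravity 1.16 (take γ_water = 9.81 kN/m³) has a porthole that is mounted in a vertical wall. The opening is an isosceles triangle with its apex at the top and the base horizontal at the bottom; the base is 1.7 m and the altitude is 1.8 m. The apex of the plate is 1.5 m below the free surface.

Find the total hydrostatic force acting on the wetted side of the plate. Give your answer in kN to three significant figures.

F ≈ 47.0 kN

γ = 1.16 × 9.81 = 11.3796 kN/m³.
With the apex up, the centroid sits 2h/3 = 2 × 1.8/3 = 1.2 m below the apex, so the centroid depth is h_c = 1.5 + 1.2 = 2.7 m.
A = ½ × 1.7 × 1.8 = 1.53 m².
Resultant F = γ·h_c·A = 11.3796 × 2.7 × 1.53 = 47.0091 kN.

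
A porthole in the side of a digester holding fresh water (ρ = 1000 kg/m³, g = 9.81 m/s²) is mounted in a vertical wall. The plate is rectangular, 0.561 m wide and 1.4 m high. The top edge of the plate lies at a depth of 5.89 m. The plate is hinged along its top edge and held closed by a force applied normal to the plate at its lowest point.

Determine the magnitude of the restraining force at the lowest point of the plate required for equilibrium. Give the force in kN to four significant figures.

P ≈ 26.29 kN

γ = ρg = 1000 × 9.81 = 9810 N/m³ = 9.81 kN/m³.
The centroid lies 1.4/2 = 0.7 m below the top edge, so the centroid depth is h_c = 5.89 + 0.7 = 6.59 m.
A = 0.561 × 1.4 = 0.7854 m².
Resultant F = γ·h_c·A = 9.81 × 6.59 × 0.7854 = 50.7745 kN.
I_c = b·h³/12 = 0.561 × 1.4³/12 = 0.128282 m⁴.
Centre of pressure: y_p = y_c + I_c/(y_c·A) = 6.59 + 0.128282/(6.59 × 0.7854) = 6.59 + 0.024785 = 6.61478 m along the plane.
The resultant acts 0.7 + 0.024785 = 0.724785 m (along the plate) below the hinge at the top edge, so the moment about the hinge is M = F × 0.724785 = 50.7745 × 0.724785 = 36.8006 kN·m.
A normal force at the bottom, 1.4 m from the hinge, must supply this moment: P = 36.8006/1.4 = 26.2861 kN.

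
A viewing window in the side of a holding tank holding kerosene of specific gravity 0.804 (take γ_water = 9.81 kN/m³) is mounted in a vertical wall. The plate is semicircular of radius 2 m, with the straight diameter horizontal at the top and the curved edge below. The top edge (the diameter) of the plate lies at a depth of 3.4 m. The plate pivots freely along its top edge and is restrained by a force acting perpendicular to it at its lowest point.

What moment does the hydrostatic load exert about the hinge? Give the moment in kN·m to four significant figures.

M ≈ 192.6 kN·m

γ = 0.804 × 9.81 = 7.88724 kN/m³.
The centroid of a semicircle lies 4r/(3π) = 0.848826 m from the diameter, here below the top edge, so the centroid depth is h_c = 3.4 + 0.848826 = 4.24883 m.
A = πr²/2 = π × 2²/2 = 6.28319 m².
Resultant F = γ·h_c·A = 7.88724 × 4.24883 × 6.28319 = 210.559 kN.
I_c = (π/8 − 8/(9π))·r⁴ = 0.109757 × 2⁴ = 1.75611 m⁴.
Centre of pressure: y_p = y_c + I_c/(y_c·A) = 4.24883 + 1.75611/(4.24883 × 6.28319) = 4.24883 + 0.0657813 = 4.31461 m along the plane.
The resultant acts 0.848826 + 0.0657813 = 0.914607 m (along the plate) below the hinge at the top edge, so the moment about the hinge is M = F × 0.914607 = 210.559 × 0.914607 = 192.579 kN·m.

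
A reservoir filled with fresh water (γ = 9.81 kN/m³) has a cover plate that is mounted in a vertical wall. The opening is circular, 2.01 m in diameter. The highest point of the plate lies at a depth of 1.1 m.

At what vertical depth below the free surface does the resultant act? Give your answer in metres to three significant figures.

h_p = 2.22 m

γ = 9.81 kN/m³.
The centroid is at the centre, 1.005 m below the top of the plate, so the centroid depth is h_c = 1.1 + 1.005 = 2.105 m.
A = π(1.005)² = 3.17309 m².
Resultant F = γ·h_c·A = 9.81 × 2.105 × 3.17309 = 65.5245 kN.
I_c = πr⁴/4 = π × 1.005⁴/4 = 0.801224 m⁴.
Centre of pressure: y_p = y_c + I_c/(y_c·A) = 2.105 + 0.801224/(2.105 × 3.17309) = 2.105 + 0.119955 = 2.22496 m along the plane.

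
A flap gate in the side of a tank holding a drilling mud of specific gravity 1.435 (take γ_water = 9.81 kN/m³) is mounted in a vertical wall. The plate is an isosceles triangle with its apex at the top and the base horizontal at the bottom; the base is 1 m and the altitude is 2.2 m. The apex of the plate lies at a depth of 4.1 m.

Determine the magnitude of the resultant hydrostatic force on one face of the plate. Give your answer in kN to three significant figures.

γ = 1.435 × 9.81 = 14.07735 kN/m³.
With the apex up, the centroid sits 2h/3 = 2 × 2.2/3 = 1.46667 m below the apex, so the centroid depth is h_c = 4.1 + 1.46667 = 5.56667 m.
A = ½ × 1 × 2.2 = 1.1 m².
Resultant F = γ·h_c·A = 14.07735 × 5.56667 × 1.1 = 86.2004 kN.

F ≈ 86.2 kN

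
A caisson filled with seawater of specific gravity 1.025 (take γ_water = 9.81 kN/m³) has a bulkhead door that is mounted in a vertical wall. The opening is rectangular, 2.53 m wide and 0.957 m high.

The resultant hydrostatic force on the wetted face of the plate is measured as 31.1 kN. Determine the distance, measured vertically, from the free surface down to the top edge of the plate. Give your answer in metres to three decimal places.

γ = 1.025 × 9.81 = 10.05525 kN/m³.
A = 2.53 × 0.957 = 2.42121 m².
From F = γ·h_c·A, the centroid depth is h_c = 31.1/(10.05525 × 2.42121) = 1.27742 m.
The centroid lies 0.957/2 = 0.4785 m below the top edge, so the top edge sits at h_top = 1.27742 − 0.4785 = 0.79892 m below the surface.

d_top ≈ 0.799 m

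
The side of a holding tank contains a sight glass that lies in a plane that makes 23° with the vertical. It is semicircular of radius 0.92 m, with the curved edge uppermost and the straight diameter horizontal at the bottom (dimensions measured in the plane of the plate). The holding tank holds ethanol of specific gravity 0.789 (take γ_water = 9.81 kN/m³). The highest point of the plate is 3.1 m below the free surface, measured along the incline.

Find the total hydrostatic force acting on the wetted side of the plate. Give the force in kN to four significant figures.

γ = 0.789 × 9.81 = 7.74009 kN/m³.
The plate makes 23° with the vertical, i.e. θ = 90° − 23° = 67° to the horizontal. Measuring y along the incline from the free-surface line, vertical depth h = y·sinθ with sinθ = 0.920505.
The centroid lies 4r/(3π) = 0.39046 m above the diameter, so r − 4r/(3π) = 0.92 − 0.39046 = 0.52954 m below the topmost point, so y_c = 3.1 + 0.52954 = 3.62954 m and h_c = 3.62954 × 0.920505 = 3.34101 m.
A = πr²/2 = π × 0.92²/2 = 1.32952 m².
Resultant F = γ·h_c·A = 7.74009 × 3.34101 × 1.32952 = 34.381 kN.

F ≈ 34.38 kN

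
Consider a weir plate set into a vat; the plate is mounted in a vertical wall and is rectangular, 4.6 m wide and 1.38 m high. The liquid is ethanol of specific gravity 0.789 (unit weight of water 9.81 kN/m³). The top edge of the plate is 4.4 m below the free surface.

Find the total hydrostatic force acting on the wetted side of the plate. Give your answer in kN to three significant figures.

γ = 0.789 × 9.81 = 7.74009 kN/m³.
The centroid lies 1.38/2 = 0.69 m below the top edge, so the centroid depth is h_c = 4.4 + 0.69 = 5.09 m.
A = 4.6 × 1.38 = 6.348 m².
Resultant F = γ·h_c·A = 7.74009 × 5.09 × 6.348 = 250.093 kN.

F ≈ 250 kN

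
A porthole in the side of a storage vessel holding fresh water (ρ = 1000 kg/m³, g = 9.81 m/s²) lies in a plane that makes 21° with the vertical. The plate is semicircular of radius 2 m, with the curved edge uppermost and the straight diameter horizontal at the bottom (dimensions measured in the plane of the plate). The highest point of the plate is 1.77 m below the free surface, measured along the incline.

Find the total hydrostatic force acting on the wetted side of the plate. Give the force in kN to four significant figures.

γ = ρg = 1000 × 9.81 = 9810 N/m³ = 9.81 kN/m³.
The plate makes 21° with the vertical, i.e. θ = 90° − 21° = 69° to the horizontal. Measuring y along the incline from the free-surface line, vertical depth h = y·sinθ with sinθ = 0.933580.
The centroid lies 4r/(3π) = 0.848826 m above the diameter, so r − 4r/(3π) = 2 − 0.848826 = 1.15117 m below the topmost point, so y_c = 1.77 + 1.15117 = 2.92117 m and h_c = 2.92117 × 0.933580 = 2.72715 m.
A = πr²/2 = π × 2²/2 = 6.28319 m².
Resultant F = γ·h_c·A = 9.81 × 2.72715 × 6.28319 = 168.096 kN.

F ≈ 168.1 kN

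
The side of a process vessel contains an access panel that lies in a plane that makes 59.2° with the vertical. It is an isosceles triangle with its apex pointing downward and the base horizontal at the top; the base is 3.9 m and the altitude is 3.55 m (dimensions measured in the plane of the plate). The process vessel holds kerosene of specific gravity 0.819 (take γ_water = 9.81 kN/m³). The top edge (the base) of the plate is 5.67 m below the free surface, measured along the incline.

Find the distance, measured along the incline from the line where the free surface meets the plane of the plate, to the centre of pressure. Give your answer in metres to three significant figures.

y_p = 6.96 m

γ = 0.819 × 9.81 = 8.03439 kN/m³.
The plate makes 59.2° with the vertical, i.e. θ = 90° − 59.2° = 30.8° to the horizontal. Measuring y along the incline from the free-surface line, vertical depth h = y·sinθ with sinθ = 0.512043.
With the apex down, the centroid sits h/3 = 3.55/3 = 1.18333 m below the base (the top edge), so y_c = 5.67 + 1.18333 = 6.85333 m and h_c = 6.85333 × 0.512043 = 3.5092 m.
A = ½ × 3.9 × 3.55 = 6.9225 m².
Resultant F = γ·h_c·A = 8.03439 × 3.5092 × 6.9225 = 195.175 kN.
I_c = b·h³/36 = 3.9 × 3.55³/36 = 4.84671 m⁴.
Centre of pressure: y_p = y_c + I_c/(y_c·A) = 6.85333 + 4.84671/(6.85333 × 6.9225) = 6.85333 + 0.10216 = 6.95549 m along the plane.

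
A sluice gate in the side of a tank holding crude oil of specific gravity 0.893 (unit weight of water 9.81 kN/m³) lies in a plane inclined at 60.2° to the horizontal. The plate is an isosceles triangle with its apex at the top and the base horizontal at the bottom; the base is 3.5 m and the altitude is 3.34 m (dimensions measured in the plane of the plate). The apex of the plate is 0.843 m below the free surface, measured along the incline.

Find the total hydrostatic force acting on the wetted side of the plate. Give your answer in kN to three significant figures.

γ = 0.893 × 9.81 = 8.76033 kN/m³.
Let θ = 60.2° be the plate's angle to the horizontal; measure y along the incline from where the plane meets the free surface. Vertical depth h = y·sinθ with sinθ = 0.867765.
With the apex up, the centroid sits 2h/3 = 2 × 3.34/3 = 2.22667 m below the apex, so y_c = 0.843 + 2.22667 = 3.06967 m and h_c = 3.06967 × 0.867765 = 2.66375 m.
A = ½ × 3.5 × 3.34 = 5.845 m².
Resultant F = γ·h_c·A = 8.76033 × 2.66375 × 5.845 = 136.395 kN.

F ≈ 136 kN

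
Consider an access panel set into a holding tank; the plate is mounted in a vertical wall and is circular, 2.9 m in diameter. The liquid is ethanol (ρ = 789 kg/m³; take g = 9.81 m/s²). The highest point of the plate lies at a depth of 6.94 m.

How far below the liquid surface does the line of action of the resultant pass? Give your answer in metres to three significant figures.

h_p = 8.45 m

γ = ρg = 789 × 9.81 / 1000 = 7.74009 kN/m³.
The centroid is at the centre, 1.45 m below the top of the plate, so the centroid depth is h_c = 6.94 + 1.45 = 8.39 m.
A = π(1.45)² = 6.6052 m².
Resultant F = γ·h_c·A = 7.74009 × 8.39 × 6.6052 = 428.937 kN.
I_c = πr⁴/4 = π × 1.45⁴/4 = 3.47186 m⁴.
Centre of pressure: y_p = y_c + I_c/(y_c·A) = 8.39 + 3.47186/(8.39 × 6.6052) = 8.39 + 0.062649 = 8.45265 m along the plane.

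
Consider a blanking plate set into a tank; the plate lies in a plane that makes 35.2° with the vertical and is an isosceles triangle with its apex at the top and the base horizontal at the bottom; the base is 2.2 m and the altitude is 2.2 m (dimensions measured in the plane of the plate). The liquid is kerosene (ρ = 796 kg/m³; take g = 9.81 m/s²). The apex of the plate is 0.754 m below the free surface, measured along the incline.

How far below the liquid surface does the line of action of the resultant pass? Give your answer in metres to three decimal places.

γ = ρg = 796 × 9.81 / 1000 = 7.80876 kN/m³.
The plate makes 35.2° with the vertical, i.e. θ = 90° − 35.2° = 54.8° to the horizontal. Measuring y along the incline from the free-surface line, vertical depth h = y·sinθ with sinθ = 0.817145.
With the apex up, the centroid sits 2h/3 = 2 × 2.2/3 = 1.46667 m below the apex, so y_c = 0.754 + 1.46667 = 2.22067 m and h_c = 2.22067 × 0.817145 = 1.81461 m.
A = ½ × 2.2 × 2.2 = 2.42 m².
Resultant F = γ·h_c·A = 7.80876 × 1.81461 × 2.42 = 34.291 kN.
I_c = b·h³/36 = 2.2 × 2.2³/36 = 0.650711 m⁴.
Centre of pressure: y_p = y_c + I_c/(y_c·A) = 2.22067 + 0.650711/(2.22067 × 2.42) = 2.22067 + 0.121085 = 2.34176 m along the plane.
Vertically, h_p = y_p·sinθ = 2.34176 × 0.817145 = 1.91356 m.

h_p = 1.914 m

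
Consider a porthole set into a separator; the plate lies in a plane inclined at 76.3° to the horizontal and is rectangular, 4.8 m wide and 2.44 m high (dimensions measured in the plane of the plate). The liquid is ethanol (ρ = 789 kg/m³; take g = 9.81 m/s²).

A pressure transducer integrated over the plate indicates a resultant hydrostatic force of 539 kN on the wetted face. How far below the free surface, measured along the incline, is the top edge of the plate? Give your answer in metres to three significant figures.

γ = ρg = 789 × 9.81 / 1000 = 7.74009 kN/m³.
A = 4.8 × 2.44 = 11.712 m².
From F = γ·h_c·A, the centroid depth is h_c = 539/(7.74009 × 11.712) = 5.94582 m.
Let θ = 76.3° be the plate's angle to the horizontal; measure y along the incline from where the plane meets the free surface. Vertical depth h = y·sinθ with sinθ = 0.971549.
Along the incline, y_c = h_c/sinθ = 5.94582/0.971549 = 6.11994 m.
The centroid lies 2.44/2 = 1.22 m below the top edge, so the top edge sits at y_top = 6.11994 − 1.22 = 4.89994 m along the incline.

y_top ≈ 4.90 m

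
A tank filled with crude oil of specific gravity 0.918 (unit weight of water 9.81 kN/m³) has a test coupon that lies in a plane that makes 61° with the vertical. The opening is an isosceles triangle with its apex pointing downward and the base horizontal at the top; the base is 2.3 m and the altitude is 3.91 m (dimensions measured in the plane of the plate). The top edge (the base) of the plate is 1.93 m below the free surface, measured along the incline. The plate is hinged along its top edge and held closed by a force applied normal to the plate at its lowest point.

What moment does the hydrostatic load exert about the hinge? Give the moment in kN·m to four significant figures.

M ≈ 99.40 kN·m

γ = 0.918 × 9.81 = 9.00558 kN/m³.
The plate makes 61° with the vertical, i.e. θ = 90° − 61° = 29° to the horizontal. Measuring y along the incline from the free-surface line, vertical depth h = y·sinθ with sinθ = 0.484810.
With the apex down, the centroid sits h/3 = 3.91/3 = 1.30333 m below the base (the top edge), so y_c = 1.93 + 1.30333 = 3.23333 m and h_c = 3.23333 × 0.484810 = 1.56755 m.
A = ½ × 2.3 × 3.91 = 4.4965 m².
Resultant F = γ·h_c·A = 9.00558 × 1.56755 × 4.4965 = 63.4757 kN.
I_c = b·h³/36 = 2.3 × 3.91³/36 = 3.81905 m⁴.
Centre of pressure: y_p = y_c + I_c/(y_c·A) = 3.23333 + 3.81905/(3.23333 × 4.4965) = 3.23333 + 0.262682 = 3.49601 m along the plane.
The resultant acts 1.30333 + 0.262682 = 1.56601 m (along the plate) below the hinge at the top edge, so the moment about the hinge is M = F × 1.56601 = 63.4757 × 1.56601 = 99.4036 kN·m.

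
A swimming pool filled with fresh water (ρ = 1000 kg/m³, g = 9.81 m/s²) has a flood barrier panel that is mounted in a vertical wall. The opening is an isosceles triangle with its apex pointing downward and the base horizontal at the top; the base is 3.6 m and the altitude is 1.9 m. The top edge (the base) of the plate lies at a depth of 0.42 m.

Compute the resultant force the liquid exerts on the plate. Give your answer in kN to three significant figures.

F ≈ 35.3 kN

γ = ρg = 1000 × 9.81 = 9810 N/m³ = 9.81 kN/m³.
With the apex down, the centroid sits h/3 = 1.9/3 = 0.633333 m below the base (the top edge), so the centroid depth is h_c = 0.42 + 0.633333 = 1.05333 m.
A = ½ × 3.6 × 1.9 = 3.42 m².
Resultant F = γ·h_c·A = 9.81 × 1.05333 × 3.42 = 35.3394 kN.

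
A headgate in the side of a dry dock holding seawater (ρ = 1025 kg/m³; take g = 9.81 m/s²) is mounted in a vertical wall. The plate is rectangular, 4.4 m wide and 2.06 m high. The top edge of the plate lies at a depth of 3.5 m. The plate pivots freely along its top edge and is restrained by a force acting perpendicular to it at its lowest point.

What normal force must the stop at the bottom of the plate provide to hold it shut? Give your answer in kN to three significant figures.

P ≈ 222 kN

γ = ρg = 1025 × 9.81 / 1000 = 10.05525 kN/m³.
The centroid lies 2.06/2 = 1.03 m below the top edge, so the centroid depth is h_c = 3.5 + 1.03 = 4.53 m.
A = 4.4 × 2.06 = 9.064 m².
Resultant F = γ·h_c·A = 10.05525 × 4.53 × 9.064 = 412.868 kN.
I_c = b·h³/12 = 4.4 × 2.06³/12 = 3.20533 m⁴.
Centre of pressure: y_p = y_c + I_c/(y_c·A) = 4.53 + 3.20533/(4.53 × 9.064) = 4.53 + 0.0780647 = 4.60806 m along the plane.
The resultant acts 1.03 + 0.0780647 = 1.10806 m (along the plate) below the hinge at the top edge, so the moment about the hinge is M = F × 1.10806 = 412.868 × 1.10806 = 457.483 kN·m.
A normal force at the bottom, 2.06 m from the hinge, must supply this moment: P = 457.483/2.06 = 222.079 kN.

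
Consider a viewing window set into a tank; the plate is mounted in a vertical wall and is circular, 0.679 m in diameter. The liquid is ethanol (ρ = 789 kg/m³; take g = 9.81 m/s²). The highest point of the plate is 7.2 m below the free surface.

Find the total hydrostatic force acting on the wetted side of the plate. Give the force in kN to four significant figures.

F ≈ 21.13 kN

γ = ρg = 789 × 9.81 / 1000 = 7.74009 kN/m³.
The centroid is at the centre, 0.3395 m below the top of the plate, so the centroid depth is h_c = 7.2 + 0.3395 = 7.5395 m.
A = π(0.3395)² = 0.362101 m².
Resultant F = γ·h_c·A = 7.74009 × 7.5395 × 0.362101 = 21.1309 kN.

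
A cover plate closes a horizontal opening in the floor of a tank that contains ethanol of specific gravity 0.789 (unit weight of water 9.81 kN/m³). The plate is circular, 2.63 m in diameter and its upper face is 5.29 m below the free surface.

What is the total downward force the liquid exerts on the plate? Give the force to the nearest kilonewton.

γ = 0.789 × 9.81 = 7.74009 kN/m³.
The plate is horizontal, so pressure is uniform at p = γ·h = 7.74009 × 5.29 = 40.9451 kN/m².
A = π(1.315)² = 5.43252 m².
F = p·A = 40.9451 × 5.43252 = 222.435 kN.

F ≈ 222 kN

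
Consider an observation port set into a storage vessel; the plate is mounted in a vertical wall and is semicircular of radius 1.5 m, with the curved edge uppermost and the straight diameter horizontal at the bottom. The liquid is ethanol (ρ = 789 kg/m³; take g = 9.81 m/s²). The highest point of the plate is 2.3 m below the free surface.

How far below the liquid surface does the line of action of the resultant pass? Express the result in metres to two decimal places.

γ = ρg = 789 × 9.81 / 1000 = 7.74009 kN/m³.
The centroid lies 4r/(3π) = 0.63662 m above the diameter, so r − 4r/(3π) = 1.5 − 0.63662 = 0.86338 m below the topmost point, so the centroid depth is h_c = 2.3 + 0.86338 = 3.16338 m.
A = πr²/2 = π × 1.5²/2 = 3.53429 m².
Resultant F = γ·h_c·A = 7.74009 × 3.16338 × 3.53429 = 86.5365 kN.
I_c = (π/8 − 8/(9π))·r⁴ = 0.109757 × 1.5⁴ = 0.555645 m⁴.
Centre of pressure: y_p = y_c + I_c/(y_c·A) = 3.16338 + 0.555645/(3.16338 × 3.53429) = 3.16338 + 0.0496986 = 3.21308 m along the plane.

h_p = 3.21 m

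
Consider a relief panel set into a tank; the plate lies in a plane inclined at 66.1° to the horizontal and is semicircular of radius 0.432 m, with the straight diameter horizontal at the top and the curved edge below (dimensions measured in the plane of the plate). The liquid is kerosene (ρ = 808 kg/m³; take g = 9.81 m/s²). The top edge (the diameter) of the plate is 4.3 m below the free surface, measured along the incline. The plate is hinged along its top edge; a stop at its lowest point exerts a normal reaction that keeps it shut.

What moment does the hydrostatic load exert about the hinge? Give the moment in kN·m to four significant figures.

M ≈ 1.774 kN·m

γ = ρg = 808 × 9.81 / 1000 = 7.92648 kN/m³.
Let θ = 66.1° be the plate's angle to the horizontal; measure y along the incline from where the plane meets the free surface. Vertical depth h = y·sinθ with sinθ = 0.914254.
The centroid of a semicircle lies 4r/(3π) = 0.183346 m from the diameter, here below the top edge, so y_c = 4.3 + 0.183346 = 4.48335 m and h_c = 4.48335 × 0.914254 = 4.09892 m.
A = πr²/2 = π × 0.432²/2 = 0.293148 m².
Resultant F = γ·h_c·A = 7.92648 × 4.09892 × 0.293148 = 9.52438 kN.
I_c = (π/8 − 8/(9π))·r⁴ = 0.109757 × 0.432⁴ = 0.00382267 m⁴.
Centre of pressure: y_p = y_c + I_c/(y_c·A) = 4.48335 + 0.00382267/(4.48335 × 0.293148) = 4.48335 + 0.00290855 = 4.48626 m along the plane.
The resultant acts 0.183346 + 0.00290855 = 0.186255 m (along the plate) below the hinge at the top edge, so the moment about the hinge is M = F × 0.186255 = 9.52438 × 0.186255 = 1.77396 kN·m.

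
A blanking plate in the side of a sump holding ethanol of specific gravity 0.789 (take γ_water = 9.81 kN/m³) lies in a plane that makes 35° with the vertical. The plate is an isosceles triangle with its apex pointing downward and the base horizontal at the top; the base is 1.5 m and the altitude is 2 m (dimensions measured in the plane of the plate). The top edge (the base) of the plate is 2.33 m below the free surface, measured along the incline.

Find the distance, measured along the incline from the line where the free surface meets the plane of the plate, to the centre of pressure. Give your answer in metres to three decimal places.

γ = 0.789 × 9.81 = 7.74009 kN/m³.
The plate makes 35° with the vertical, i.e. θ = 90° − 35° = 55° to the horizontal. Measuring y along the incline from the free-surface line, vertical depth h = y·sinθ with sinθ = 0.819152.
With the apex down, the centroid sits h/3 = 2/3 = 0.666667 m below the base (the top edge), so y_c = 2.33 + 0.666667 = 2.99667 m and h_c = 2.99667 × 0.819152 = 2.45473 m.
A = ½ × 1.5 × 2 = 1.5 m².
Resultant F = γ·h_c·A = 7.74009 × 2.45473 × 1.5 = 28.4997 kN.
I_c = b·h³/36 = 1.5 × 2³/36 = 0.333333 m⁴.
Centre of pressure: y_p = y_c + I_c/(y_c·A) = 2.99667 + 0.333333/(2.99667 × 1.5) = 2.99667 + 0.0741563 = 3.07083 m along the plane.

y_p = 3.071 m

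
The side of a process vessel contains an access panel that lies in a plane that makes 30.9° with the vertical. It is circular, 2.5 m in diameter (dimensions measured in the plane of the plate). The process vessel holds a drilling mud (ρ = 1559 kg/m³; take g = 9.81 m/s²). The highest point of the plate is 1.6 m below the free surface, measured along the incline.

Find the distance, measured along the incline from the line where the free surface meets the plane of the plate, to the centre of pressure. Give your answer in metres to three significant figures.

γ = ρg = 1559 × 9.81 / 1000 = 15.29379 kN/m³.
The plate makes 30.9° with the vertical, i.e. θ = 90° − 30.9° = 59.1° to the horizontal. Measuring y along the incline from the free-surface line, vertical depth h = y·sinθ with sinθ = 0.858065.
The centroid is at the centre, 1.25 m below the top of the plate, so y_c = 1.6 + 1.25 = 2.85 m and h_c = 2.85 × 0.858065 = 2.44549 m.
A = π(1.25)² = 4.90874 m².
Resultant F = γ·h_c·A = 15.29379 × 2.44549 × 4.90874 = 183.591 kN.
I_c = πr⁴/4 = π × 1.25⁴/4 = 1.91748 m⁴.
Centre of pressure: y_p = y_c + I_c/(y_c·A) = 2.85 + 1.91748/(2.85 × 4.90874) = 2.85 + 0.137062 = 2.98706 m along the plane.

y_p = 2.99 m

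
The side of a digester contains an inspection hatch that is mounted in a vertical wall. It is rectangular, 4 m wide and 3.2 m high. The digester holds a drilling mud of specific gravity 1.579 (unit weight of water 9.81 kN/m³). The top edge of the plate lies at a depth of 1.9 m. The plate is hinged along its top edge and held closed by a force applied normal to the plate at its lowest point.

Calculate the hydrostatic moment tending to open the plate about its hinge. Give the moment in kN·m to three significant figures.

M ≈ 1280 kN·m

γ = 1.579 × 9.81 = 15.48999 kN/m³.
The centroid lies 3.2/2 = 1.6 m below the top edge, so the centroid depth is h_c = 1.9 + 1.6 = 3.5 m.
A = 4 × 3.2 = 12.8 m².
Resultant F = γ·h_c·A = 15.48999 × 3.5 × 12.8 = 693.952 kN.
I_c = b·h³/12 = 4 × 3.2³/12 = 10.9227 m⁴.
Centre of pressure: y_p = y_c + I_c/(y_c·A) = 3.5 + 10.9227/(3.5 × 12.8) = 3.5 + 0.24381 = 3.74381 m along the plane.
The resultant acts 1.6 + 0.24381 = 1.84381 m (along the plate) below the hinge at the top edge, so the moment about the hinge is M = F × 1.84381 = 693.952 × 1.84381 = 1279.52 kN·m.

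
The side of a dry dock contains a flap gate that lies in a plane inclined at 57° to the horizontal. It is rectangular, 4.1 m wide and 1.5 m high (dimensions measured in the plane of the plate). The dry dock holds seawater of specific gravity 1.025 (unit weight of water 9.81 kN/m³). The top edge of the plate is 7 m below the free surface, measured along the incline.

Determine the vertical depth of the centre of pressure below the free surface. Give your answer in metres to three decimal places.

h_p = 6.520 m

γ = 1.025 × 9.81 = 10.05525 kN/m³.
Let θ = 57° be the plate's angle to the horizontal; measure y along the incline from where the plane meets the free surface. Vertical depth h = y·sinθ with sinθ = 0.838671.
The centroid lies 1.5/2 = 0.75 m below the top edge, so y_c = 7 + 0.75 = 7.75 m and h_c = 7.75 × 0.838671 = 6.4997 m.
A = 4.1 × 1.5 = 6.15 m².
Resultant F = γ·h_c·A = 10.05525 × 6.4997 × 6.15 = 401.94 kN.
I_c = b·h³/12 = 4.1 × 1.5³/12 = 1.15312 m⁴.
Centre of pressure: y_p = y_c + I_c/(y_c·A) = 7.75 + 1.15312/(7.75 × 6.15) = 7.75 + 0.0241934 = 7.77419 m along the plane.
Vertically, h_p = y_p·sinθ = 7.77419 × 0.838671 = 6.51999 m.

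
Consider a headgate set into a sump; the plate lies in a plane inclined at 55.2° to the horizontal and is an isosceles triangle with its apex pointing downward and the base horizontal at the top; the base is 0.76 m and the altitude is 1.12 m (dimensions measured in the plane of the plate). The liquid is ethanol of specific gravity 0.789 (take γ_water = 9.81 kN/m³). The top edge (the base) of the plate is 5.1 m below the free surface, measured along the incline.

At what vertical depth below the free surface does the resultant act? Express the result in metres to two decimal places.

γ = 0.789 × 9.81 = 7.74009 kN/m³.
Let θ = 55.2° be the plate's angle to the horizontal; measure y along the incline from where the plane meets the free surface. Vertical depth h = y·sinθ with sinθ = 0.821149.
With the apex down, the centroid sits h/3 = 1.12/3 = 0.373333 m below the base (the top edge), so y_c = 5.1 + 0.373333 = 5.47333 m and h_c = 5.47333 × 0.821149 = 4.49442 m.
A = ½ × 0.76 × 1.12 = 0.4256 m².
Resultant F = γ·h_c·A = 7.74009 × 4.49442 × 0.4256 = 14.8054 kN.
I_c = b·h³/36 = 0.76 × 1.12³/36 = 0.0296596 m⁴.
Centre of pressure: y_p = y_c + I_c/(y_c·A) = 5.47333 + 0.0296596/(5.47333 × 0.4256) = 5.47333 + 0.0127325 = 5.48606 m along the plane.
Vertically, h_p = y_p·sinθ = 5.48606 × 0.821149 = 4.50487 m.

h_p = 4.50 m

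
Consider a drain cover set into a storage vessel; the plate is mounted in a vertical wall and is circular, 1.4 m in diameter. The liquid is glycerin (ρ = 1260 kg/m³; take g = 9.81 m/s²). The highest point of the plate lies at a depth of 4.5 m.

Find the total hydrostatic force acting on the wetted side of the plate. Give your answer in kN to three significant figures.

γ = ρg = 1260 × 9.81 / 1000 = 12.3606 kN/m³.
The centroid is at the centre, 0.7 m below the top of the plate, so the centroid depth is h_c = 4.5 + 0.7 = 5.2 m.
A = π(0.7)² = 1.53938 m².
Resultant F = γ·h_c·A = 12.3606 × 5.2 × 1.53938 = 98.9438 kN.

F ≈ 98.9 kN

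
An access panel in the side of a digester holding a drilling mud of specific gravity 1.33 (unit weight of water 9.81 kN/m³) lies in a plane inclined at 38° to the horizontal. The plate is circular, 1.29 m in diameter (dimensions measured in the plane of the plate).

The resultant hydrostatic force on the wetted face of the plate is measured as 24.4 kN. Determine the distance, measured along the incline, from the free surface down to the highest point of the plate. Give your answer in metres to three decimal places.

y_top ≈ 1.679 m

γ = 1.33 × 9.81 = 13.0473 kN/m³.
A = π(0.645)² = 1.30698 m².
From F = γ·h_c·A, the centroid depth is h_c = 24.4/(13.0473 × 1.30698) = 1.43087 m.
Let θ = 38° be the plate's angle to the horizontal; measure y along the incline from where the plane meets the free surface. Vertical depth h = y·sinθ with sinθ = 0.615661.
Along the incline, y_c = h_c/sinθ = 1.43087/0.615661 = 2.32412 m.
The centroid is at the centre, 0.645 m below the top of the plate, so the highest point sits at y_top = 2.32412 − 0.645 = 1.67912 m along the incline.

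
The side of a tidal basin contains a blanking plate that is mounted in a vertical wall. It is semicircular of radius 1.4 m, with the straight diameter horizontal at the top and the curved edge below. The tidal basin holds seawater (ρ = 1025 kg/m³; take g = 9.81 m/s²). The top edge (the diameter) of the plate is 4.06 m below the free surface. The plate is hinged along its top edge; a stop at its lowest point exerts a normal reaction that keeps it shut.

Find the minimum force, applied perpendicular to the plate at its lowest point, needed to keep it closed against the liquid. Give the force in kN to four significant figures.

P ≈ 64.18 kN

γ = ρg = 1025 × 9.81 / 1000 = 10.05525 kN/m³.
The centroid of a semicircle lies 4r/(3π) = 0.594178 m from the diameter, here below the top edge, so the centroid depth is h_c = 4.06 + 0.594178 = 4.65418 m.
A = πr²/2 = π × 1.4²/2 = 3.07876 m².
Resultant F = γ·h_c·A = 10.05525 × 4.65418 × 3.07876 = 144.083 kN.
I_c = (π/8 − 8/(9π))·r⁴ = 0.109757 × 1.4⁴ = 0.421642 m⁴.
Centre of pressure: y_p = y_c + I_c/(y_c·A) = 4.65418 + 0.421642/(4.65418 × 3.07876) = 4.65418 + 0.0294256 = 4.68361 m along the plane.
The resultant acts 0.594178 + 0.0294256 = 0.623604 m (along the plate) below the hinge at the top edge, so the moment about the hinge is M = F × 0.623604 = 144.083 × 0.623604 = 89.8507 kN·m.
A normal force at the bottom, 1.4 m from the hinge, must supply this moment: P = 89.8507/1.4 = 64.1791 kN.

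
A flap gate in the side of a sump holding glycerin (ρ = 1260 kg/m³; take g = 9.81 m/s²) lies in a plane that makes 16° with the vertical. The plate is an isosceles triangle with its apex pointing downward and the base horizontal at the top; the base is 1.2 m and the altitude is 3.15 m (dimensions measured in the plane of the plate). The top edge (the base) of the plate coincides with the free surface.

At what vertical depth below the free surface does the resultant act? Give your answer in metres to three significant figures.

h_p = 1.51 m

γ = ρg = 1260 × 9.81 / 1000 = 12.3606 kN/m³.
The plate makes 16° with the vertical, i.e. θ = 90° − 16° = 74° to the horizontal. Measuring y along the incline from the free-surface line, vertical depth h = y·sinθ with sinθ = 0.961262.
With the apex down, the centroid sits h/3 = 3.15/3 = 1.05 m below the base (the top edge), so y_c = 1.05 m and h_c = 1.05 × 0.961262 = 1.00933 m.
A = ½ × 1.2 × 3.15 = 1.89 m².
Resultant F = γ·h_c·A = 12.3606 × 1.00933 × 1.89 = 23.5795 kN.
I_c = b·h³/36 = 1.2 × 3.15³/36 = 1.04186 m⁴.
Centre of pressure: y_p = y_c + I_c/(y_c·A) = 1.05 + 1.04186/(1.05 × 1.89) = 1.05 + 0.524999 = 1.575 m along the plane.
Vertically, h_p = y_p·sinθ = 1.575 × 0.961262 = 1.51399 m.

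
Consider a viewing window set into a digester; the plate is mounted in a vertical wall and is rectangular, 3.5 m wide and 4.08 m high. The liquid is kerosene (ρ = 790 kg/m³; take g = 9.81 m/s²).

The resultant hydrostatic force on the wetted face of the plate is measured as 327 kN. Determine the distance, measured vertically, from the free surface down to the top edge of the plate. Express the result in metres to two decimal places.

γ = ρg = 790 × 9.81 / 1000 = 7.7499 kN/m³.
A = 3.5 × 4.08 = 14.28 m².
From F = γ·h_c·A, the centroid depth is h_c = 327/(7.7499 × 14.28) = 2.95477 m.
The centroid lies 4.08/2 = 2.04 m below the top edge, so the top edge sits at h_top = 2.95477 − 2.04 = 0.91477 m below the surface.

d_top ≈ 0.91 m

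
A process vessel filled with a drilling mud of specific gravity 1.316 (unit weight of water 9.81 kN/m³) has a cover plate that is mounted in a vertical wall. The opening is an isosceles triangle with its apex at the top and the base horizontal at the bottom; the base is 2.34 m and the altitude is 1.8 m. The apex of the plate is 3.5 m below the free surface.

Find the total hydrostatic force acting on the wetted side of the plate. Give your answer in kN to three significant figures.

F ≈ 128 kN

γ = 1.316 × 9.81 = 12.90996 kN/m³.
With the apex up, the centroid sits 2h/3 = 2 × 1.8/3 = 1.2 m below the apex, so the centroid depth is h_c = 3.5 + 1.2 = 4.7 m.
A = ½ × 2.34 × 1.8 = 2.106 m².
Resultant F = γ·h_c·A = 12.90996 × 4.7 × 2.106 = 127.785 kN.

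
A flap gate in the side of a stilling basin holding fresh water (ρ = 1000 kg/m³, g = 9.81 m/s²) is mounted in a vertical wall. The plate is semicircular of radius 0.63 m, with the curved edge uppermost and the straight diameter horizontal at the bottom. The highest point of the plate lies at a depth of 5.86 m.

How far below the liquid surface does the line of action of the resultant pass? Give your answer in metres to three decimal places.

γ = ρg = 1000 × 9.81 = 9810 N/m³ = 9.81 kN/m³.
The centroid lies 4r/(3π) = 0.26738 m above the diameter, so r − 4r/(3π) = 0.63 − 0.26738 = 0.36262 m below the topmost point, so the centroid depth is h_c = 5.86 + 0.36262 = 6.22262 m.
A = πr²/2 = π × 0.63²/2 = 0.623449 m².
Resultant F = γ·h_c·A = 9.81 × 6.22262 × 0.623449 = 38.0578 kN.
I_c = (π/8 − 8/(9π))·r⁴ = 0.109757 × 0.63⁴ = 0.01729 m⁴.
Centre of pressure: y_p = y_c + I_c/(y_c·A) = 6.22262 + 0.01729/(6.22262 × 0.623449) = 6.22262 + 0.00445678 = 6.22708 m along the plane.

h_p = 6.227 m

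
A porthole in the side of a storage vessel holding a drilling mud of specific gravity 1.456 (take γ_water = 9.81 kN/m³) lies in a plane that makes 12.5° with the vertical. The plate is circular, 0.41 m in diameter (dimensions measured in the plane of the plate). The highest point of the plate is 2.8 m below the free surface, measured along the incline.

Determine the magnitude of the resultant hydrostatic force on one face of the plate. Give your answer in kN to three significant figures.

F ≈ 5.53 kN

γ = 1.456 × 9.81 = 14.28336 kN/m³.
The plate makes 12.5° with the vertical, i.e. θ = 90° − 12.5° = 77.5° to the horizontal. Measuring y along the incline from the free-surface line, vertical depth h = y·sinθ with sinθ = 0.976296.
The centroid is at the centre, 0.205 m below the top of the plate, so y_c = 2.8 + 0.205 = 3.005 m and h_c = 3.005 × 0.976296 = 2.93377 m.
A = π(0.205)² = 0.132025 m².
Resultant F = γ·h_c·A = 14.28336 × 2.93377 × 0.132025 = 5.53239 kN.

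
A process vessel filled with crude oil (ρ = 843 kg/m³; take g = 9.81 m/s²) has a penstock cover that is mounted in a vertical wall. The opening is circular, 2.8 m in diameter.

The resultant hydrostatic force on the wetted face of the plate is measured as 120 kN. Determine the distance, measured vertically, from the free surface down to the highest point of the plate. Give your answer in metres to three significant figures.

γ = ρg = 843 × 9.81 / 1000 = 8.26983 kN/m³.
A = π(1.4)² = 6.15752 m².
From F = γ·h_c·A, the centroid depth is h_c = 120/(8.26983 × 6.15752) = 2.35656 m.
The centroid is at the centre, 1.4 m below the top of the plate, so the highest point sits at h_top = 2.35656 − 1.4 = 0.95656 m below the surface.

d_top ≈ 0.957 m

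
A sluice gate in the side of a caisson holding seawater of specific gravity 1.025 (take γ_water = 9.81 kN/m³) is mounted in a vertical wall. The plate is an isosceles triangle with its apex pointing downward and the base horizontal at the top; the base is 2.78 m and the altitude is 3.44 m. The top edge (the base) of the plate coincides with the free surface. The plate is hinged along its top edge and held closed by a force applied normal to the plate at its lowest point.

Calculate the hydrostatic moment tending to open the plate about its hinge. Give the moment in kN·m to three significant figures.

M ≈ 94.8 kN·m

γ = 1.025 × 9.81 = 10.05525 kN/m³.
With the apex down, the centroid sits h/3 = 3.44/3 = 1.14667 m below the base (the top edge), so the centroid depth is h_c = 1.14667 m.
A = ½ × 2.78 × 3.44 = 4.7816 m².
Resultant F = γ·h_c·A = 10.05525 × 1.14667 × 4.7816 = 55.1321 kN.
I_c = b·h³/36 = 2.78 × 3.44³/36 = 3.14353 m⁴.
Centre of pressure: y_p = y_c + I_c/(y_c·A) = 1.14667 + 3.14353/(1.14667 × 4.7816) = 1.14667 + 0.573332 = 1.72 m along the plane.
The resultant acts 1.14667 + 0.573332 = 1.72 m (along the plate) below the hinge at the top edge, so the moment about the hinge is M = F × 1.72 = 55.1321 × 1.72 = 94.8272 kN·m.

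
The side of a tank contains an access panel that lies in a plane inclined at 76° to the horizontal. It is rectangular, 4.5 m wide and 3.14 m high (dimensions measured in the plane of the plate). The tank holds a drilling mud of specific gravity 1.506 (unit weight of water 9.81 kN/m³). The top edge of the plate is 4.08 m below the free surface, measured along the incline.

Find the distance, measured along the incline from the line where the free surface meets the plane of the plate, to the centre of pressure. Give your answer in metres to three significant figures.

y_p = 5.80 m

γ = 1.506 × 9.81 = 14.77386 kN/m³.
Let θ = 76° be the plate's angle to the horizontal; measure y along the incline from where the plane meets the free surface. Vertical depth h = y·sinθ with sinθ = 0.970296.
The centroid lies 3.14/2 = 1.57 m below the top edge, so y_c = 4.08 + 1.57 = 5.65 m and h_c = 5.65 × 0.970296 = 5.48217 m.
A = 4.5 × 3.14 = 14.13 m².
Resultant F = γ·h_c·A = 14.77386 × 5.48217 × 14.13 = 1144.43 kN.
I_c = b·h³/12 = 4.5 × 3.14³/12 = 11.6097 m⁴.
Centre of pressure: y_p = y_c + I_c/(y_c·A) = 5.65 + 11.6097/(5.65 × 14.13) = 5.65 + 0.145422 = 5.79542 m along the plane.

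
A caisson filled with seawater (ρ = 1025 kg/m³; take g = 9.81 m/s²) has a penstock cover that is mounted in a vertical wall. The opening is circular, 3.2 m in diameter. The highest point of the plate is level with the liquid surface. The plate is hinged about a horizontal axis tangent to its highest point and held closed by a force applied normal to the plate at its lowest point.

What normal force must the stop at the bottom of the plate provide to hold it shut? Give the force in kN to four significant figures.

P ≈ 80.87 kN

γ = ρg = 1025 × 9.81 / 1000 = 10.05525 kN/m³.
The centroid is at the centre, 1.6 m below the top of the plate, so the centroid depth is h_c = 1.6 m.
A = π(1.6)² = 8.04248 m².
Resultant F = γ·h_c·A = 10.05525 × 1.6 × 8.04248 = 129.391 kN.
I_c = πr⁴/4 = π × 1.6⁴/4 = 5.14719 m⁴.
Centre of pressure: y_p = y_c + I_c/(y_c·A) = 1.6 + 5.14719/(1.6 × 8.04248) = 1.6 + 0.4 = 2 m along the plane.
The resultant acts 1.6 + 0.4 = 2 m (along the plate) below the hinge at the top edge, so the moment about the hinge is M = F × 2 = 129.391 × 2 = 258.782 kN·m.
A normal force at the bottom, 3.2 m from the hinge, must supply this moment: P = 258.782/3.2 = 80.8694 kN.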